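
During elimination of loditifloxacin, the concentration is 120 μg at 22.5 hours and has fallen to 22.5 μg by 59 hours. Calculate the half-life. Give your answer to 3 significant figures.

Over Δt = 59 − 22.5 = 36.5 hours, the level fell by a factor of 120/22.5 ≈ 5.3333.
n = log₂(5.3333) ≈ 2.415 half-lives, so t½ = 36.5/2.415 ≈ 15.114 hours.

15.1 hours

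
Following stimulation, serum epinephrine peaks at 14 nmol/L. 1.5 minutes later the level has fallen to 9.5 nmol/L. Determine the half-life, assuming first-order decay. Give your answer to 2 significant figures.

A/A₀ = 9.5/14 ≈ 0.67857.
n = log₂(1.4737) ≈ 0.55943 half-lives elapsed in 1.5 minutes.
t½ = 1.5/0.55943 ≈ 2.6813 minutes.

2.7 minutes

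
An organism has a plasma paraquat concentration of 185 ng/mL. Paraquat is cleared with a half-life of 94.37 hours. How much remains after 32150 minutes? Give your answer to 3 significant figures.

3.61 ng/mL

Convert the elapsed time: 32150 minutes = 535.833 hours.
Number of half-lives: n = 535.833/94.37 ≈ 5.678.
Remaining = 185 × (1/2)^5.678 = 185 × 0.019532 ≈ 3.6134 ng/mL.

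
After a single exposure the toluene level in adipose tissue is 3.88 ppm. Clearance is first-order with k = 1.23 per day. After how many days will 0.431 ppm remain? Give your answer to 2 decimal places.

1.79 days

t½ = ln 2 / k = 0.69315 / 1.23 ≈ 0.56353 days.
Fraction remaining = 0.431/3.88 ≈ 0.11108.
n = log₂(3.88/0.431) = ln(9.0023)/ln 2 ≈ 3.1703 half-lives.
t = n × t½ = 3.1703 × 0.56353 ≈ 1.7866 days.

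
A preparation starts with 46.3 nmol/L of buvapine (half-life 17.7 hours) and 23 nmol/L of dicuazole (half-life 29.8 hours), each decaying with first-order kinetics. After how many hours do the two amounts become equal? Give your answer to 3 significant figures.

44.0 hours

Set 46.3·(1/2)^(t/17.7) = 23·(1/2)^(t/29.8).
Taking log₂: log₂(46.3/23) = t·(1/17.7 − 1/29.8).
log₂(2.013) = 1.0094; 1/17.7 − 1/29.8 = 0.02294.
t = 1.0094 / 0.02294 ≈ 44.001 hours.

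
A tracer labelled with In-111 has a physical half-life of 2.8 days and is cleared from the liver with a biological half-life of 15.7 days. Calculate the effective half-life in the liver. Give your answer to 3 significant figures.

2.38 days

1/t_eff = 1/t_phys + 1/t_biol = 1/2.8 + 1/15.7 = 0.42084 per day.
t_eff = 2.8 × 15.7 / (2.8 + 15.7) ≈ 2.3762 days.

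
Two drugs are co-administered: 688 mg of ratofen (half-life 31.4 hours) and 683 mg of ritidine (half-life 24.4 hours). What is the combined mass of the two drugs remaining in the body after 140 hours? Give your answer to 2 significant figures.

ratofen: 688 × (1/2)^(140/31.4) = 688 × (1/2)^4.4586 ≈ 31.291 mg.
ritidine: 683 × (1/2)^(140/24.4) = 683 × (1/2)^5.7377 ≈ 12.8 mg.
Total = 31.291 + 12.8 ≈ 44.09 mg.

44 mg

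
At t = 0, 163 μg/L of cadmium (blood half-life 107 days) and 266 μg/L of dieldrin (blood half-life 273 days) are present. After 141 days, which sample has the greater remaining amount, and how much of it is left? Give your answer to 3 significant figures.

dieldrin, 186 μg/L

cadmium: 163 × (1/2)^1.3178 ≈ 65.389 μg/L.
dieldrin: 266 × (1/2)^0.51648 ≈ 185.95 μg/L.
Dieldrin has more remaining, at ≈ 185.95 μg/L.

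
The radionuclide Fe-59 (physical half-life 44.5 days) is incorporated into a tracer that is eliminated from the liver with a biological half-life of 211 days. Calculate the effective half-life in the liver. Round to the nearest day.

1/t_eff = 1/t_phys + 1/t_biol = 1/44.5 + 1/211 = 0.027211 per day.
t_eff = 44.5 × 211 / (44.5 + 211) ≈ 36.75 days.

37 days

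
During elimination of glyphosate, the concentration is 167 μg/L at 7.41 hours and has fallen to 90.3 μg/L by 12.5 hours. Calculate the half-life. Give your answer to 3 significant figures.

Over Δt = 12.5 − 7.41 = 5.09 hours, the level fell by a factor of 167/90.3 ≈ 1.8494.
n = log₂(1.8494) ≈ 0.88705 half-lives, so t½ = 5.09/0.88705 ≈ 5.7381 hours.

5.74 hours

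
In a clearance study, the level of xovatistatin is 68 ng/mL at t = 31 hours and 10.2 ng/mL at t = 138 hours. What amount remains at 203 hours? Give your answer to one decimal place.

Over Δt = 138 − 31 = 107 hours, the level fell by a factor of 68/10.2 ≈ 6.6667.
n = log₂(6.6667) ≈ 2.737 half-lives, so t½ = 107/2.737 ≈ 39.094 hours.
From t = 138 to t = 203: 10.2 × (1/2)^((203−138)/39.094) ≈ 3.2218 ng/mL.

3.2 ng/mL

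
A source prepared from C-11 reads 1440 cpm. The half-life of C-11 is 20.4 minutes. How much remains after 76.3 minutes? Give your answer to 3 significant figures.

Number of half-lives: n = 76.3/20.4 ≈ 3.7402.
Remaining = 1440 × (1/2)^3.7402 = 1440 × 0.074832 ≈ 107.76 cpm.

108 cpm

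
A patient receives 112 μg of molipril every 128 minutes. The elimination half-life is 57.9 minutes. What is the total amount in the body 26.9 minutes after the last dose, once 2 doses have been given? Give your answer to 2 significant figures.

The 2 doses were given 154.9, 26.9 minutes ago.
Total = 112·(1/2)^(154.9/57.9) + 112·(1/2)^(26.9/57.9)
      = 17.534 + 81.164 ≈ 98.697 μg.

99 μg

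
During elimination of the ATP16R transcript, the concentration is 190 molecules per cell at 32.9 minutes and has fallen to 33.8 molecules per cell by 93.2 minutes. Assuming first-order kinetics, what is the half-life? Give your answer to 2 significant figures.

Over Δt = 93.2 − 32.9 = 60.3 minutes, the level fell by a factor of 190/33.8 ≈ 5.6213.
n = log₂(5.6213) ≈ 2.4909 half-lives, so t½ = 60.3/2.4909 ≈ 24.208 minutes.

24 minutes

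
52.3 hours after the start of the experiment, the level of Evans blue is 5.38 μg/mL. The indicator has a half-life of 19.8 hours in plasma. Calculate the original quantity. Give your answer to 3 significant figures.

Number of half-lives elapsed: n = 52.3/19.8 ≈ 2.6414.
A₀ = A × 2^n = 5.38 × 2^2.6414 = 5.38 × 6.2394 ≈ 33.568 μg/mL.

33.6 μg/mL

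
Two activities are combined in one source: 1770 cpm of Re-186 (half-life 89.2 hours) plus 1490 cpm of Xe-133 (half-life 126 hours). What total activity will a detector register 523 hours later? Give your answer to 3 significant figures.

114 cpm

Re-186: 1770 × (1/2)^(523/89.2) = 1770 × (1/2)^5.8632 ≈ 30.406 cpm.
Xe-133: 1490 × (1/2)^(523/126) = 1490 × (1/2)^4.1508 ≈ 83.883 cpm.
Total = 30.406 + 83.883 ≈ 114.29 cpm.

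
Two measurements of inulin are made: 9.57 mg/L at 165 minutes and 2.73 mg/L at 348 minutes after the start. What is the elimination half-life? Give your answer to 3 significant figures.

Over Δt = 348 − 165 = 183 minutes, the level fell by a factor of 9.57/2.73 ≈ 3.5055.
n = log₂(3.5055) ≈ 1.8096 half-lives, so t½ = 183/1.8096 ≈ 101.13 minutes.

101 minutes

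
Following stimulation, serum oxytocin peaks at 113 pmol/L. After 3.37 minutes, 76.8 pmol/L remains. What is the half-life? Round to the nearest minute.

6 minutes

A/A₀ = 76.8/113 ≈ 0.67965.
n = log₂(1.4714) ≈ 0.55714 half-lives elapsed in 3.37 minutes.
t½ = 3.37/0.55714 ≈ 6.0487 minutes.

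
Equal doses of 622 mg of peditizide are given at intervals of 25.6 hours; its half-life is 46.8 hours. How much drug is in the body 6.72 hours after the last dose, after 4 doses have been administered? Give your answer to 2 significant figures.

The 4 doses were given 83.52, 57.92, 32.32, 6.72 hours ago.
Total = 622·(1/2)^(83.52/46.8) + 622·(1/2)^(57.92/46.8) + 622·(1/2)^(32.32/46.8) + 622·(1/2)^(6.72/46.8)
      = 180.54 + 263.77 + 385.39 + 563.07 ≈ 1392.8 mg.

1400 mg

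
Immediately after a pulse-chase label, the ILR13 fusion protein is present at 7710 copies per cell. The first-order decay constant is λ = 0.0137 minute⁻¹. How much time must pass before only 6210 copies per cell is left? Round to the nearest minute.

16 minutes

t½ = ln 2 / λ = 0.69315 / 0.0137 ≈ 50.595 minutes.
Fraction remaining = 6210/7710 ≈ 0.80545.
n = log₂(7710/6210) = ln(1.2415)/ln 2 ≈ 0.31214 half-lives.
t = n × t½ = 0.31214 × 50.595 ≈ 15.793 minutes.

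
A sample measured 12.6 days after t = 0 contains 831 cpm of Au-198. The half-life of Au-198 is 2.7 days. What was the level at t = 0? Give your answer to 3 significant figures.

21100 cpm

Number of half-lives elapsed: n = 12.6/2.7 ≈ 4.6667.
A₀ = A × 2^n = 831 × 2^4.6667 = 831 × 25.398 ≈ 21106 cpm.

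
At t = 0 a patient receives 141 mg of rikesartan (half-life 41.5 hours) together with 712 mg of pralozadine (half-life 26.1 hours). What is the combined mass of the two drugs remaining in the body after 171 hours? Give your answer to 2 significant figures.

rikesartan: 141 × (1/2)^(171/41.5) = 141 × (1/2)^4.1205 ≈ 8.1064 mg.
pralozadine: 712 × (1/2)^(171/26.1) = 712 × (1/2)^6.5517 ≈ 7.5895 mg.
Total = 8.1064 + 7.5895 ≈ 15.696 mg.

16 mg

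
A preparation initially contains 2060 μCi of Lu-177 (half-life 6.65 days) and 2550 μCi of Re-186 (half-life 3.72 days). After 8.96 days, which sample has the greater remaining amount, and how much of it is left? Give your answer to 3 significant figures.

Lu-177, 810 μCi

Lu-177: 2060 × (1/2)^1.3474 ≈ 809.6 μCi.
Re-186: 2550 × (1/2)^2.4086 ≈ 480.26 μCi.
Lu-177 has more remaining, at ≈ 809.6 μCi.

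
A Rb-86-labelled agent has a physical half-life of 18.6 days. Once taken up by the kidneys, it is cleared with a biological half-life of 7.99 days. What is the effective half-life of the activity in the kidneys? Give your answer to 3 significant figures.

5.59 days

1/t_eff = 1/t_phys + 1/t_biol = 1/18.6 + 1/7.99 = 0.17892 per day.
t_eff = 18.6 × 7.99 / (18.6 + 7.99) ≈ 5.5891 days.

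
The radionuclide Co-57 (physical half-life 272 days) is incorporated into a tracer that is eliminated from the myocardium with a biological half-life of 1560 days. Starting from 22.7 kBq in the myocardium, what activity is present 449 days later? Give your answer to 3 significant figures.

1/t_eff = 1/t_phys + 1/t_biol = 1/272 + 1/1560 = 0.0043175 per day.
t_eff = 272 × 1560 / (272 + 1560) ≈ 231.62 days.
Remaining = 22.7 × (1/2)^(449/231.62) = 22.7 × (1/2)^1.9386 ≈ 5.9219 kBq.

5.92 kBq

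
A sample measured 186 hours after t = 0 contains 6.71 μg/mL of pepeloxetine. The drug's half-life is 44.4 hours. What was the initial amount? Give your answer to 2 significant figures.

120 μg/mL

Number of half-lives elapsed: n = 186/44.4 ≈ 4.1892.
A₀ = A × 2^n = 6.71 × 2^4.1892 = 6.71 × 18.242 ≈ 122.4 μg/mL.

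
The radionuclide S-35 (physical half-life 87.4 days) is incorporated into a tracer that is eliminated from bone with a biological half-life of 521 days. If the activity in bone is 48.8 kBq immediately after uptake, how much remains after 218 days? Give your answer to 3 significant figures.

6.48 kBq

1/t_eff = 1/t_phys + 1/t_biol = 1/87.4 + 1/521 = 0.013361 per day.
t_eff = 87.4 × 521 / (87.4 + 521) ≈ 74.845 days.
Remaining = 48.8 × (1/2)^(218/74.845) = 48.8 × (1/2)^2.9127 ≈ 6.4805 kBq.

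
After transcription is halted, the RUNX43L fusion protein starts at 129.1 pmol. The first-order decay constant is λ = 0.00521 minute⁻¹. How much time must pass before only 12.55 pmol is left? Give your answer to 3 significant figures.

t½ = ln 2 / λ = 0.69315 / 0.00521 ≈ 133.04 minutes.
Fraction remaining = 12.55/129.1 ≈ 0.097211.
n = log₂(129.1/12.55) = ln(10.287)/ln 2 ≈ 3.3627 half-lives.
t = n × t½ = 3.3627 × 133.04 ≈ 447.38 minutes.

447 minutes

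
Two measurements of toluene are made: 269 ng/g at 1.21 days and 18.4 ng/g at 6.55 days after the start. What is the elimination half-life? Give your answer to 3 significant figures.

Over Δt = 6.55 − 1.21 = 5.34 days, the level fell by a factor of 269/18.4 ≈ 14.62.
n = log₂(14.62) ≈ 3.8698 half-lives, so t½ = 5.34/3.8698 ≈ 1.3799 days.

1.38 days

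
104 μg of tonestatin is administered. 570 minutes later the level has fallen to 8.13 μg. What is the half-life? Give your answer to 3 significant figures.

155 minutes

A/A₀ = 8.13/104 ≈ 0.078173.
n = log₂(12.792) ≈ 3.6772 half-lives elapsed in 570 minutes.
t½ = 570/3.6772 ≈ 155.01 minutes.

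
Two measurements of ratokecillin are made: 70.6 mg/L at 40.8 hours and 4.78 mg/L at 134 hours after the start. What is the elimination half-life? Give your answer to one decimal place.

24.0 hours

Over Δt = 134 − 40.8 = 93.2 hours, the level fell by a factor of 70.6/4.78 ≈ 14.77.
n = log₂(14.77) ≈ 3.8846 half-lives, so t½ = 93.2/3.8846 ≈ 23.992 hours.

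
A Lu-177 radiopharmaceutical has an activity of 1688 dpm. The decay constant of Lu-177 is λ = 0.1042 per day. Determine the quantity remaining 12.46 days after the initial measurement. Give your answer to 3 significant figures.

461 dpm

t½ = ln 2 / λ = 0.69315 / 0.1042 ≈ 6.6521 days.
Number of half-lives: n = 12.46/6.6521 ≈ 1.8731.
Remaining = 1688 × (1/2)^1.8731 = 1688 × 0.27299 ≈ 460.8 dpm.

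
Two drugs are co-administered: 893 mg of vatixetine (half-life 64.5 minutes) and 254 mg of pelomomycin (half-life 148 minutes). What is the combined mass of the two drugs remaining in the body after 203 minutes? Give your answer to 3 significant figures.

vatixetine: 893 × (1/2)^(203/64.5) = 893 × (1/2)^3.1473 ≈ 100.79 mg.
pelomomycin: 254 × (1/2)^(203/148) = 254 × (1/2)^1.3716 ≈ 98.16 mg.
Total = 100.79 + 98.16 ≈ 198.95 mg.

199 mg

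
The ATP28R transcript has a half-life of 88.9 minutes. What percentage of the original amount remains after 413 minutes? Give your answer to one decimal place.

n = 413/88.9 ≈ 4.6457 half-lives.
Fraction remaining = (1/2)^4.6457 ≈ 0.03995, i.e. 3.995%.

4.0%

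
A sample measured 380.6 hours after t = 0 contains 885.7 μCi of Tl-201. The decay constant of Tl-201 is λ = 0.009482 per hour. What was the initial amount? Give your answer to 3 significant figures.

t½ = ln 2 / λ = 0.69315 / 0.009482 ≈ 73.101 hours.
Number of half-lives elapsed: n = 380.6/73.101 ≈ 5.2065.
A₀ = A × 2^n = 885.7 × 2^5.2065 = 885.7 × 36.924 ≈ 32703 μCi.

32700 μCi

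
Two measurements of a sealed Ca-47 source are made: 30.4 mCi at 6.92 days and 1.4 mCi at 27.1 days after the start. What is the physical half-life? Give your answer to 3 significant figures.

4.54 days

Over Δt = 27.1 − 6.92 = 20.18 days, the level fell by a factor of 30.4/1.4 ≈ 21.714.
n = log₂(21.714) ≈ 4.4406 half-lives, so t½ = 20.18/4.4406 ≈ 4.5445 days.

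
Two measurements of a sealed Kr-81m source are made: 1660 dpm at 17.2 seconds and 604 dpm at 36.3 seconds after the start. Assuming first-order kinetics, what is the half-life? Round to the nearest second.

Over Δt = 36.3 − 17.2 = 19.1 seconds, the level fell by a factor of 1660/604 ≈ 2.7483.
n = log₂(2.7483) ≈ 1.4586 half-lives, so t½ = 19.1/1.4586 ≈ 13.095 seconds.

13 seconds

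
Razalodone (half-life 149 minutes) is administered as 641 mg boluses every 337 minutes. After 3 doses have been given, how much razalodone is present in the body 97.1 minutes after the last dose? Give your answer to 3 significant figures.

The 3 doses were given 771.1, 434.1, 97.1 minutes ago.
Total = 641·(1/2)^(771.1/149) + 641·(1/2)^(434.1/149) + 641·(1/2)^(97.1/149)
      = 17.741 + 85.081 + 408.02 ≈ 510.84 mg.

511 mg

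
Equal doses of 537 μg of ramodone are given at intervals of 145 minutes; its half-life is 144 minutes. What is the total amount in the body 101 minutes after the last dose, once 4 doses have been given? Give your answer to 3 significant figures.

The 4 doses were given 536, 391, 246, 101 minutes ago.
Total = 537·(1/2)^(536/144) + 537·(1/2)^(391/144) + 537·(1/2)^(246/144) + 537·(1/2)^(101/144)
      = 40.689 + 81.77 + 164.33 + 330.24 ≈ 617.03 μg.

617 μg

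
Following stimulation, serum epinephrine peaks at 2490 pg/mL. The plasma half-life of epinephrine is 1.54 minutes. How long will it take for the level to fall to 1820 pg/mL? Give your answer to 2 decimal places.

Fraction remaining = 1820/2490 ≈ 0.73092.
n = log₂(2490/1820) = ln(1.3681)/ln 2 ≈ 0.45221 half-lives.
t = n × t½ = 0.45221 × 1.54 ≈ 0.6964 minutes.

0.70 minutes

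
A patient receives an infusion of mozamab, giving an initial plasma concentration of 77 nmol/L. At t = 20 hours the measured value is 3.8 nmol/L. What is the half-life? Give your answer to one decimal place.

A/A₀ = 3.8/77 ≈ 0.049351.
n = log₂(20.263) ≈ 4.3408 half-lives elapsed in 20 hours.
t½ = 20/4.3408 ≈ 4.6075 hours.

4.6 hours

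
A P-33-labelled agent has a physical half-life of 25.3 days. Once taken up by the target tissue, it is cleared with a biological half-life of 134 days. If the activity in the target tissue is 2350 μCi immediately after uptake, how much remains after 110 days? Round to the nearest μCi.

1/t_eff = 1/t_phys + 1/t_biol = 1/25.3 + 1/134 = 0.046988 per day.
t_eff = 25.3 × 134 / (25.3 + 134) ≈ 21.282 days.
Remaining = 2350 × (1/2)^(110/21.282) = 2350 × (1/2)^5.1687 ≈ 65.332 μCi.

65 μCi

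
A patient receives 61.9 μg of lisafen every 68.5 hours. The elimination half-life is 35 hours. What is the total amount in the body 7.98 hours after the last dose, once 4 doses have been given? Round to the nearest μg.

The 4 doses were given 213.48, 144.98, 76.48, 7.98 hours ago.
Total = 61.9·(1/2)^(213.48/35) + 61.9·(1/2)^(144.98/35) + 61.9·(1/2)^(76.48/35) + 61.9·(1/2)^(7.98/35)
      = 0.90278 + 3.5054 + 13.611 + 52.851 ≈ 70.871 μg.

71 μg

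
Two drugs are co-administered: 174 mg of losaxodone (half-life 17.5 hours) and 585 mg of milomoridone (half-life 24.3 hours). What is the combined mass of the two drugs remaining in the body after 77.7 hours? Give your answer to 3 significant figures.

71.8 mg

losaxodone: 174 × (1/2)^(77.7/17.5) = 174 × (1/2)^4.44 ≈ 8.0163 mg.
milomoridone: 585 × (1/2)^(77.7/24.3) = 585 × (1/2)^3.1975 ≈ 63.768 mg.
Total = 8.0163 + 63.768 ≈ 71.784 mg.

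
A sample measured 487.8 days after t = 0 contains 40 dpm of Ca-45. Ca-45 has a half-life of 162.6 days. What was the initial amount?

320 dpm

Number of half-lives elapsed: n = 487.8/162.6 ≈ 3.
A₀ = A × 2^n = 40 × 2^3 = 40 × 8 ≈ 320 dpm.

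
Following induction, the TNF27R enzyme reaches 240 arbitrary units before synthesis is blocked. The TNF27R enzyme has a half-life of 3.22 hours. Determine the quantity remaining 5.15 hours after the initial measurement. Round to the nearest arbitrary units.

Number of half-lives: n = 5.15/3.22 ≈ 1.5994.
Remaining = 240 × (1/2)^1.5994 = 240 × 0.33002 ≈ 79.205 arbitrary units.

79 arbitrary units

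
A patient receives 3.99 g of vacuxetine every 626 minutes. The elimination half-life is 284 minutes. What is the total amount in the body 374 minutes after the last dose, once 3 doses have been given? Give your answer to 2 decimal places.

2.02 g

The 3 doses were given 1626, 1000, 374 minutes ago.
Total = 3.99·(1/2)^(1626/284) + 3.99·(1/2)^(1000/284) + 3.99·(1/2)^(374/284)
      = 0.075417 + 0.34754 + 1.6016 ≈ 2.0245 g.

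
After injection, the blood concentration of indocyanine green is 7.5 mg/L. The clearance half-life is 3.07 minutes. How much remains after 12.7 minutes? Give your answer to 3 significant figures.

0.426 mg/L

Number of half-lives: n = 12.7/3.07 ≈ 4.1368.
Remaining = 7.5 × (1/2)^4.1368 = 7.5 × 0.056846 ≈ 0.42634 mg/L.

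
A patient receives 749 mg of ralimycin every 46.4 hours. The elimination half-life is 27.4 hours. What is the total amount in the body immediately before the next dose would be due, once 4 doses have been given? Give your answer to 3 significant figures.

332 mg

The 4 doses were given 185.6, 139.2, 92.8, 46.4 hours ago.
Total = 749·(1/2)^(185.6/27.4) + 749·(1/2)^(139.2/27.4) + 749·(1/2)^(92.8/27.4) + 749·(1/2)^(46.4/27.4)
      = 6.8452 + 22.139 + 71.604 + 231.58 ≈ 332.17 mg.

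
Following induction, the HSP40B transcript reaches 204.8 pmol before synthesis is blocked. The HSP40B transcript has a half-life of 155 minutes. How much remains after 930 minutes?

Elapsed time is 6 half-lives (930/155).
Each half-life halves the amount: 204.8 × (1/2)^6 = 204.8/64 = 3.2 pmol.

3.2 pmol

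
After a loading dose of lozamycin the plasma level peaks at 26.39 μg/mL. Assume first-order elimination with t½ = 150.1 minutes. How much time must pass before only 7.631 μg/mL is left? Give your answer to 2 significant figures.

Fraction remaining = 7.631/26.39 ≈ 0.28916.
n = log₂(26.39/7.631) = ln(3.4583)/ln 2 ≈ 1.79 half-lives.
t = n × t½ = 1.79 × 150.1 ≈ 268.69 minutes.

270 minutes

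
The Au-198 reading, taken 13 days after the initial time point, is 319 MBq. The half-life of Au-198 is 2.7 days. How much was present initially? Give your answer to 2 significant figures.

9000 MBq

Number of half-lives elapsed: n = 13/2.7 ≈ 4.8148.
A₀ = A × 2^n = 319 × 2^4.8148 = 319 × 28.145 ≈ 8978.3 MBq.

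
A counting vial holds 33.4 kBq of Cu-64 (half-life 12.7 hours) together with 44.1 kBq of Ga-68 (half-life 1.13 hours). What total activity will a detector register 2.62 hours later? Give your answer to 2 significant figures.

38 kBq

Cu-64: 33.4 × (1/2)^(2.62/12.7) = 33.4 × (1/2)^0.2063 ≈ 28.95 kBq.
Ga-68: 44.1 × (1/2)^(2.62/1.13) = 44.1 × (1/2)^2.3186 ≈ 8.8405 kBq.
Total = 28.95 + 8.8405 ≈ 37.79 kBq.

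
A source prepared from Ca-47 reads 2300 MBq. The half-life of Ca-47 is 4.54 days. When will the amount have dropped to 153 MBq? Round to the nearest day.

18 days

Fraction remaining = 153/2300 ≈ 0.066522.
n = log₂(2300/153) = ln(15.033)/ln 2 ≈ 3.91 half-lives.
t = n × t½ = 3.91 × 4.54 ≈ 17.752 days.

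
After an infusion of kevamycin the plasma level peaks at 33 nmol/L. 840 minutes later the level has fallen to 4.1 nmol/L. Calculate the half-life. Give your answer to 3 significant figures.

A/A₀ = 4.1/33 ≈ 0.12424.
n = log₂(8.0488) ≈ 3.0088 half-lives elapsed in 840 minutes.
t½ = 840/3.0088 ≈ 279.18 minutes.

279 minutes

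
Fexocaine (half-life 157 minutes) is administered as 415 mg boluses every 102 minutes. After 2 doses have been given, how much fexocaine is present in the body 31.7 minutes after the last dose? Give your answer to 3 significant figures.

591 mg

The 2 doses were given 133.7, 31.7 minutes ago.
Total = 415·(1/2)^(133.7/157) + 415·(1/2)^(31.7/157)
      = 229.98 + 360.8 ≈ 590.78 mg.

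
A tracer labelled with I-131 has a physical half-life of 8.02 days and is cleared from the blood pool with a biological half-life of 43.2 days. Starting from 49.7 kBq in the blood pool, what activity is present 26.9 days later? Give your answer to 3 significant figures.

3.16 kBq

1/t_eff = 1/t_phys + 1/t_biol = 1/8.02 + 1/43.2 = 0.14784 per day.
t_eff = 8.02 × 43.2 / (8.02 + 43.2) ≈ 6.7642 days.
Remaining = 49.7 × (1/2)^(26.9/6.7642) = 49.7 × (1/2)^3.9768 ≈ 3.1566 kBq.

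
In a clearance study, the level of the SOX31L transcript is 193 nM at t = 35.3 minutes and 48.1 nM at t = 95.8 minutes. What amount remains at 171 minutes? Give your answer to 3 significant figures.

Over Δt = 95.8 − 35.3 = 60.5 minutes, the level fell by a factor of 193/48.1 ≈ 4.0125.
n = log₂(4.0125) ≈ 2.0045 half-lives, so t½ = 60.5/2.0045 ≈ 30.182 minutes.
From t = 95.8 to t = 171: 48.1 × (1/2)^((171−95.8)/30.182) ≈ 8.553 nM.

8.55 nM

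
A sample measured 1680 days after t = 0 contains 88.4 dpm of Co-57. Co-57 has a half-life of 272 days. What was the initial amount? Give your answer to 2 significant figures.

Number of half-lives elapsed: n = 1680/272 ≈ 6.1765.
A₀ = A × 2^n = 88.4 × 2^6.1765 = 88.4 × 72.327 ≈ 6393.7 dpm.

6400 dpm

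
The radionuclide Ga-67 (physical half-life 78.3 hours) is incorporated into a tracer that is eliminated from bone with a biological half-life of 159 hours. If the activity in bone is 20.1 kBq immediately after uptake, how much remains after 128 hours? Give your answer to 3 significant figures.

1/t_eff = 1/t_phys + 1/t_biol = 1/78.3 + 1/159 = 0.019061 per hour.
t_eff = 78.3 × 159 / (78.3 + 159) ≈ 52.464 hours.
Remaining = 20.1 × (1/2)^(128/52.464) = 20.1 × (1/2)^2.4398 ≈ 3.7047 kBq.

3.70 kBq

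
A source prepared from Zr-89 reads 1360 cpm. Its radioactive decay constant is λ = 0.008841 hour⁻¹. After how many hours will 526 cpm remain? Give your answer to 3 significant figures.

107 hours

t½ = ln 2 / λ = 0.69315 / 0.008841 ≈ 78.401 hours.
Fraction remaining = 526/1360 ≈ 0.38676.
n = log₂(1360/526) = ln(2.5856)/ln 2 ≈ 1.3705 half-lives.
t = n × t½ = 1.3705 × 78.401 ≈ 107.45 hours.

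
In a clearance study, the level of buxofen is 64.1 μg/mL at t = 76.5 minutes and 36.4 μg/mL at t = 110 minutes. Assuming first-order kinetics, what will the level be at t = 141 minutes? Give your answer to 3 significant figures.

Over Δt = 110 − 76.5 = 33.5 minutes, the level fell by a factor of 64.1/36.4 ≈ 1.761.
n = log₂(1.761) ≈ 0.81639 half-lives, so t½ = 33.5/0.81639 ≈ 41.035 minutes.
From t = 110 to t = 141: 36.4 × (1/2)^((141−110)/41.035) ≈ 21.562 μg/mL.

21.6 μg/mL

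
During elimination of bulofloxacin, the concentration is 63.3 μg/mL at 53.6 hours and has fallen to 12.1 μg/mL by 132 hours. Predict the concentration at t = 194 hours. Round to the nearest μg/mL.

3 μg/mL

Over Δt = 132 − 53.6 = 78.4 hours, the level fell by a factor of 63.3/12.1 ≈ 5.2314.
n = log₂(5.2314) ≈ 2.3872 half-lives, so t½ = 78.4/2.3872 ≈ 32.842 hours.
From t = 132 to t = 194: 12.1 × (1/2)^((194−132)/32.842) ≈ 3.2696 μg/mL.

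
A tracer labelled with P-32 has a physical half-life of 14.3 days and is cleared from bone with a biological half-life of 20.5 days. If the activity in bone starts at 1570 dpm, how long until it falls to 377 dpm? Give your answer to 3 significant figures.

17.3 days

1/t_eff = 1/t_phys + 1/t_biol = 1/14.3 + 1/20.5 = 0.11871 per day.
t_eff = 14.3 × 20.5 / (14.3 + 20.5) ≈ 8.4239 days.
n = log₂(1570/377) ≈ 2.0581; t = 2.0581 × 8.4239 ≈ 17.337 days.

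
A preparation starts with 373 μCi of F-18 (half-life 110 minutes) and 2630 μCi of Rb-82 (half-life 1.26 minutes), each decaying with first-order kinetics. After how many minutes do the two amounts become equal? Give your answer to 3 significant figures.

3.59 minutes

Set 373·(1/2)^(t/110) = 2630·(1/2)^(t/1.26).
Taking log₂: log₂(373/2630) = t·(1/110 − 1/1.26).
log₂(0.14183) = -2.8178; 1/110 − 1/1.26 = -0.78456.
t = -2.8178 / -0.78456 ≈ 3.5916 minutes.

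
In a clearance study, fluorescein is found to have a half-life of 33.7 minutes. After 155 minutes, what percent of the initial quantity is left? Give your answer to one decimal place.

n = 155/33.7 ≈ 4.5994 half-lives.
Fraction remaining = (1/2)^4.5994 ≈ 0.041252, i.e. 4.1252%.

4.1%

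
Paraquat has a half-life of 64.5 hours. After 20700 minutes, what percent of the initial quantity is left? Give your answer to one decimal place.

2.5%

20700 minutes = 345 hours.
n = 345/64.5 ≈ 5.3488 half-lives.
Fraction remaining = (1/2)^5.3488 ≈ 0.024538, i.e. 2.4538%.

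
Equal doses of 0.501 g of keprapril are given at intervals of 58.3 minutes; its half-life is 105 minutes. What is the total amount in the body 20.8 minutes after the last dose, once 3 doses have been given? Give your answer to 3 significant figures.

The 3 doses were given 137.4, 79.1, 20.8 minutes ago.
Total = 0.501·(1/2)^(137.4/105) + 0.501·(1/2)^(79.1/105) + 0.501·(1/2)^(20.8/105)
      = 0.20226 + 0.29721 + 0.43672 ≈ 0.93619 g.

0.936 g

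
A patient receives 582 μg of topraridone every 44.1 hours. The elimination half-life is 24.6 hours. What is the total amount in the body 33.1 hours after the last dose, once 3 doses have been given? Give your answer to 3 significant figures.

314 μg

The 3 doses were given 121.3, 77.2, 33.1 hours ago.
Total = 582·(1/2)^(121.3/24.6) + 582·(1/2)^(77.2/24.6) + 582·(1/2)^(33.1/24.6)
      = 19.08 + 66.104 + 229.02 ≈ 314.21 μg.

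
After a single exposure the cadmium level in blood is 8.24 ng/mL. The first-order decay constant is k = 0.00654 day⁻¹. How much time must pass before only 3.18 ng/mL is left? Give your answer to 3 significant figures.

146 days

t½ = ln 2 / k = 0.69315 / 0.00654 ≈ 105.99 days.
Fraction remaining = 3.18/8.24 ≈ 0.38592.
n = log₂(8.24/3.18) = ln(2.5912)/ln 2 ≈ 1.3736 half-lives.
t = n × t½ = 1.3736 × 105.99 ≈ 145.58 days.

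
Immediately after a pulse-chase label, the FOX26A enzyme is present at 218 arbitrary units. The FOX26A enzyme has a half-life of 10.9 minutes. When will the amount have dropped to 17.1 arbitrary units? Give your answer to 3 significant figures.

40.0 minutes

Fraction remaining = 17.1/218 ≈ 0.07844.
n = log₂(218/17.1) = ln(12.749)/ln 2 ≈ 3.6723 half-lives.
t = n × t½ = 3.6723 × 10.9 ≈ 40.028 minutes.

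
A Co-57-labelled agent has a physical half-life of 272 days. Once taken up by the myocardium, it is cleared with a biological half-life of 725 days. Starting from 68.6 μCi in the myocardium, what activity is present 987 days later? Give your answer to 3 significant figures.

1/t_eff = 1/t_phys + 1/t_biol = 1/272 + 1/725 = 0.0050558 per day.
t_eff = 272 × 725 / (272 + 725) ≈ 197.79 days.
Remaining = 68.6 × (1/2)^(987/197.79) = 68.6 × (1/2)^4.9901 ≈ 2.1586 μCi.

2.16 μCi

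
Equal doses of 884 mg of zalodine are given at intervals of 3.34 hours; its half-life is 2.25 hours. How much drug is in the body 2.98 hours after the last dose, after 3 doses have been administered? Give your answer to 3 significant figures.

524 mg

The 3 doses were given 9.66, 6.32, 2.98 hours ago.
Total = 884·(1/2)^(9.66/2.25) + 884·(1/2)^(6.32/2.25) + 884·(1/2)^(2.98/2.25)
      = 45.085 + 126.15 + 352.98 ≈ 524.22 mg.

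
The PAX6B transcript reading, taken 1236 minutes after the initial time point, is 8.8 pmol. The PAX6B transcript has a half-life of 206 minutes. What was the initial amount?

Number of half-lives elapsed: n = 1236/206 ≈ 6.
A₀ = A × 2^n = 8.8 × 2^6 = 8.8 × 64 ≈ 563.2 pmol.

563.2 pmol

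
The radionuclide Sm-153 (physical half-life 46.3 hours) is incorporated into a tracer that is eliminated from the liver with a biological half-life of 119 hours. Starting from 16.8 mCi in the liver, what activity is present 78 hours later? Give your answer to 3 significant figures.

3.32 mCi

1/t_eff = 1/t_phys + 1/t_biol = 1/46.3 + 1/119 = 0.030002 per hour.
t_eff = 46.3 × 119 / (46.3 + 119) ≈ 33.332 hours.
Remaining = 16.8 × (1/2)^(78/33.332) = 16.8 × (1/2)^2.3401 ≈ 3.3179 mCi.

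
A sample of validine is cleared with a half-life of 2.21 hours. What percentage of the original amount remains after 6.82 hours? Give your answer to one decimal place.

11.8%

n = 6.82/2.21 ≈ 3.086 half-lives.
Fraction remaining = (1/2)^3.086 ≈ 0.11777, i.e. 11.777%.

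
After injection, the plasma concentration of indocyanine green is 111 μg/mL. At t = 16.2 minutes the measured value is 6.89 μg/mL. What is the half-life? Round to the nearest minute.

A/A₀ = 6.89/111 ≈ 0.062072.
n = log₂(16.11) ≈ 4.0099 half-lives elapsed in 16.2 minutes.
t½ = 16.2/4.0099 ≈ 4.04 minutes.

4 minutes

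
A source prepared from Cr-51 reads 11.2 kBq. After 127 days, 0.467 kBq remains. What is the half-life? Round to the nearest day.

28 days

A/A₀ = 0.467/11.2 ≈ 0.041696.
n = log₂(23.983) ≈ 4.5839 half-lives elapsed in 127 days.
t½ = 127/4.5839 ≈ 27.705 days.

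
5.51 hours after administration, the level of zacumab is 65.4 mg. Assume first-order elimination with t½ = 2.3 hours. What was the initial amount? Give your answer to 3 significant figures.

Number of half-lives elapsed: n = 5.51/2.3 ≈ 2.3957.
A₀ = A × 2^n = 65.4 × 2^2.3957 = 65.4 × 5.2621 ≈ 344.14 mg.

344 mg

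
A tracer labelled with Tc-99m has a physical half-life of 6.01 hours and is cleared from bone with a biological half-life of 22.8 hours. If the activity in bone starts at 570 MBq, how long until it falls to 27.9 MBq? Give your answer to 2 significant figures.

21 hours

1/t_eff = 1/t_phys + 1/t_biol = 1/6.01 + 1/22.8 = 0.21025 per hour.
t_eff = 6.01 × 22.8 / (6.01 + 22.8) ≈ 4.7563 hours.
n = log₂(570/27.9) ≈ 4.3526; t = 4.3526 × 4.7563 ≈ 20.702 hours.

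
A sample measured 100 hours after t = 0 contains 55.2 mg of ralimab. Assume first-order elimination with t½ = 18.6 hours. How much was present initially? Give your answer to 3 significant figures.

2290 mg

Number of half-lives elapsed: n = 100/18.6 ≈ 5.3763.
A₀ = A × 2^n = 55.2 × 2^5.3763 = 55.2 × 41.538 ≈ 2292.9 mg.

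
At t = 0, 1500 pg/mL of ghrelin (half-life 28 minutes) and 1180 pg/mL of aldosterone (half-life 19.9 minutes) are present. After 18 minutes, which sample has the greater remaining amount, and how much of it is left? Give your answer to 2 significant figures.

ghrelin, 960 pg/mL

ghrelin: 1500 × (1/2)^0.64286 ≈ 960.67 pg/mL.
aldosterone: 1180 × (1/2)^0.90452 ≈ 630.37 pg/mL.
Ghrelin has more remaining, at ≈ 960.67 pg/mL.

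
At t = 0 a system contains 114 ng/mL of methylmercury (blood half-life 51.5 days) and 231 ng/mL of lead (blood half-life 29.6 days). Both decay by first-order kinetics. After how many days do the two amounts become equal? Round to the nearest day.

71 days

Set 114·(1/2)^(t/51.5) = 231·(1/2)^(t/29.6).
Taking log₂: log₂(114/231) = t·(1/51.5 − 1/29.6).
log₂(0.49351) = -1.0189; 1/51.5 − 1/29.6 = -0.014366.
t = -1.0189 / -0.014366 ≈ 70.92 days.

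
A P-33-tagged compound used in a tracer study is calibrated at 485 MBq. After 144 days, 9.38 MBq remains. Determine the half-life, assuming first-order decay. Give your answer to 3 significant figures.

25.3 days

A/A₀ = 9.38/485 ≈ 0.01934.
n = log₂(51.706) ≈ 5.6923 half-lives elapsed in 144 days.
t½ = 144/5.6923 ≈ 25.298 days.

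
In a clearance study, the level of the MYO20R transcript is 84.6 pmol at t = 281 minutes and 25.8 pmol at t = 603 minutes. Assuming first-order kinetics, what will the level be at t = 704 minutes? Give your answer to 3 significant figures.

Over Δt = 603 − 281 = 322 minutes, the level fell by a factor of 84.6/25.8 ≈ 3.2791.
n = log₂(3.2791) ≈ 1.7133 half-lives, so t½ = 322/1.7133 ≈ 187.94 minutes.
From t = 603 to t = 704: 25.8 × (1/2)^((704−603)/187.94) ≈ 17.777 pmol.

17.8 pmol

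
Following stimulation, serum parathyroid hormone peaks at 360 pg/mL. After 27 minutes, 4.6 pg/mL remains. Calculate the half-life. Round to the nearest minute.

A/A₀ = 4.6/360 ≈ 0.012778.
n = log₂(78.261) ≈ 6.2902 half-lives elapsed in 27 minutes.
t½ = 27/6.2902 ≈ 4.2924 minutes.

4 minutes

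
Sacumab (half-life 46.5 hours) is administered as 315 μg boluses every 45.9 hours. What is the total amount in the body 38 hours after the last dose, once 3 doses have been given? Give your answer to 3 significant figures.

314 μg

The 3 doses were given 129.8, 83.9, 38 hours ago.
Total = 315·(1/2)^(129.8/46.5) + 315·(1/2)^(83.9/46.5) + 315·(1/2)^(38/46.5)
      = 45.5 + 90.191 + 178.78 ≈ 314.47 μg.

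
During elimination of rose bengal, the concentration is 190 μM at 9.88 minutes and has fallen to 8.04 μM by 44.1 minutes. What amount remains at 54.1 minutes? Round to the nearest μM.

3 μM

Over Δt = 44.1 − 9.88 = 34.22 minutes, the level fell by a factor of 190/8.04 ≈ 23.632.
n = log₂(23.632) ≈ 4.5627 half-lives, so t½ = 34.22/4.5627 ≈ 7.5 minutes.
From t = 44.1 to t = 54.1: 8.04 × (1/2)^((54.1−44.1)/7.5) ≈ 3.1907 μM.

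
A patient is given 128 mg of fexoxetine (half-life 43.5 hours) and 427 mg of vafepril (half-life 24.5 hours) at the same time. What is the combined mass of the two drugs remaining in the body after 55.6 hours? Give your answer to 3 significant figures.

141 mg

fexoxetine: 128 × (1/2)^(55.6/43.5) = 128 × (1/2)^1.2782 ≈ 52.777 mg.
vafepril: 427 × (1/2)^(55.6/24.5) = 427 × (1/2)^2.2694 ≈ 88.567 mg.
Total = 52.777 + 88.567 ≈ 141.34 mg.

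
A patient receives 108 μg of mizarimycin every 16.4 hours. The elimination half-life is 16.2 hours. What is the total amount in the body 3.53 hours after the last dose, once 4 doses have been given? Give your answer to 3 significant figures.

The 4 doses were given 52.73, 36.33, 19.93, 3.53 hours ago.
Total = 108·(1/2)^(52.73/16.2) + 108·(1/2)^(36.33/16.2) + 108·(1/2)^(19.93/16.2) + 108·(1/2)^(3.53/16.2)
      = 11.313 + 22.821 + 46.034 + 92.86 ≈ 173.03 μg.

173 μg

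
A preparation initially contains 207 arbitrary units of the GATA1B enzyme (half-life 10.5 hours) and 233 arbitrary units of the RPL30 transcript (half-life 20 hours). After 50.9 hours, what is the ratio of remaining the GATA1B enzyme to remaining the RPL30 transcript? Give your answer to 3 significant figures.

0.180

GATA1B enzyme: 207 × (1/2)^(50.9/10.5) = 207 × (1/2)^4.8476 ≈ 7.1894 arbitrary units.
RPL30 transcript: 233 × (1/2)^(50.9/20) = 233 × (1/2)^2.545 ≈ 39.924 arbitrary units.
Ratio ≈ 7.1894 / 39.924 ≈ 0.18008.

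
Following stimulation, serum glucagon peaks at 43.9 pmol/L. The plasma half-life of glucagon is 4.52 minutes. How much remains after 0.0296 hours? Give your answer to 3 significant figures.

Convert the elapsed time: 0.0296 hours = 1.776 minutes.
Number of half-lives: n = 1.776/4.52 ≈ 0.39292.
Remaining = 43.9 × (1/2)^0.39292 = 43.9 × 0.76159 ≈ 33.434 pmol/L.

33.4 pmol/L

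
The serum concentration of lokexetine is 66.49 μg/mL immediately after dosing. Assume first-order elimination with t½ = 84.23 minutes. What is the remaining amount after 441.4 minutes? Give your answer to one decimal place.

1.8 μg/mL

Number of half-lives: n = 441.4/84.23 ≈ 5.2404.
Remaining = 66.49 × (1/2)^5.2404 = 66.49 × 0.026453 ≈ 1.7589 μg/mL.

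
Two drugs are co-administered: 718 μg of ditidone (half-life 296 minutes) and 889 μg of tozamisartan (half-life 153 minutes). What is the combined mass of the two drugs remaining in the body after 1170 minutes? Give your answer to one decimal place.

ditidone: 718 × (1/2)^(1170/296) = 718 × (1/2)^3.9527 ≈ 46.371 μg.
tozamisartan: 889 × (1/2)^(1170/153) = 889 × (1/2)^7.6471 ≈ 4.4351 μg.
Total = 46.371 + 4.4351 ≈ 50.806 μg.

50.8 μg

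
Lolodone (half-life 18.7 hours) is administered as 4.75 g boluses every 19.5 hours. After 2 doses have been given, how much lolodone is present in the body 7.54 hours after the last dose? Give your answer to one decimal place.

The 2 doses were given 27.04, 7.54 hours ago.
Total = 4.75·(1/2)^(27.04/18.7) + 4.75·(1/2)^(7.54/18.7)
      = 1.7434 + 3.5918 ≈ 5.3353 g.

5.3 g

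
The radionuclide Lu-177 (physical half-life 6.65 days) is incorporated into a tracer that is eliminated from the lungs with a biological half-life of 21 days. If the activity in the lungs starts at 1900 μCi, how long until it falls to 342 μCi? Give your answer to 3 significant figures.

1/t_eff = 1/t_phys + 1/t_biol = 1/6.65 + 1/21 = 0.19799 per day.
t_eff = 6.65 × 21 / (6.65 + 21) ≈ 5.0506 days.
n = log₂(1900/342) ≈ 2.4739; t = 2.4739 × 5.0506 ≈ 12.495 days.

12.5 days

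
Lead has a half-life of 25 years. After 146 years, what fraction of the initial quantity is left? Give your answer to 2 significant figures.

0.017

n = 146/25 ≈ 5.84 half-lives.
Fraction remaining = (1/2)^5.84 ≈ 0.017458.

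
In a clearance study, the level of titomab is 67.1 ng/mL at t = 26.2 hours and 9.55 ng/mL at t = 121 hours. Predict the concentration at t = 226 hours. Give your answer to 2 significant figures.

Over Δt = 121 − 26.2 = 94.8 hours, the level fell by a factor of 67.1/9.55 ≈ 7.0262.
n = log₂(7.0262) ≈ 2.8127 half-lives, so t½ = 94.8/2.8127 ≈ 33.704 hours.
From t = 121 to t = 226: 9.55 × (1/2)^((226−121)/33.704) ≈ 1.102 ng/mL.

1.1 ng/mL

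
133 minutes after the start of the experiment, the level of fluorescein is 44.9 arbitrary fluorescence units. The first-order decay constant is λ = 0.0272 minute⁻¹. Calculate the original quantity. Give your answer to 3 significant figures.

t½ = ln 2 / λ = 0.69315 / 0.0272 ≈ 25.483 minutes.
Number of half-lives elapsed: n = 133/25.483 ≈ 5.2191.
A₀ = A × 2^n = 44.9 × 2^5.2191 = 44.9 × 37.248 ≈ 1672.4 arbitrary fluorescence units.

1670 arbitrary fluorescence units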